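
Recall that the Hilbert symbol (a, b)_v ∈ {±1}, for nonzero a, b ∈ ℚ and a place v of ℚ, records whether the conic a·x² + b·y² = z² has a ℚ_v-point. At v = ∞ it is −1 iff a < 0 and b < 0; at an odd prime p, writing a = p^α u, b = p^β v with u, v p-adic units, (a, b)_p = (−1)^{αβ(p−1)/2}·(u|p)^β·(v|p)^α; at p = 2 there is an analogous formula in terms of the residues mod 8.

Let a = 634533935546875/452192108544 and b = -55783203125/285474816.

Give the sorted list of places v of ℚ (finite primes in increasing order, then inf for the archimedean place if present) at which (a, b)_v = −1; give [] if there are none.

[11, 13]

(a, b) ≡ (1001, -5) mod (ℚ^×)²; places V = {2, 3, 5, 7, 11, 13, ∞}.
(a,b)_5: α=12, u≡4; β=9, v≡4 (mod 5); (4|5)=+1, (4|5)=+1; sign (−1)^0·+1^9·+1^12 = +1.
(a,b)_3: α=-4, u≡2; β=-2, v≡1 (mod 3); (2|3)=-1, (1|3)=+1; sign (−1)^0·-1^-2·+1^-4 = +1.
(a,b)_∞: sgn(1001)=+, sgn(-5)=−, so +1.
(a,b)_11: α=-3, u≡9; β=-2, v≡2 (mod 11); (9|11)=+1, (2|11)=-1; sign (−1)^0·+1^-2·-1^-3 = -1.
(a,b)_13: α=5, u≡1; β=4, v≡7 (mod 13); (1|13)=+1, (7|13)=-1; sign (−1)^0·+1^4·-1^5 = -1.
(a,b)_7: α=1, u≡6; β=0, v≡2 (mod 7); (6|7)=-1, (2|7)=+1; sign (−1)^0·-1^0·+1^1 = +1.
(a,b)_2: α=-22, β=-18; u≡1, v≡3 (mod 8); ε(u)ε(v)=0·1, αω(v)=-22·1, βω(u)=-18·0; sum ≡ 0  ⇒  +1.
Ram(1001, -5) = {11, 13}; no ℚ_11-point on the conic.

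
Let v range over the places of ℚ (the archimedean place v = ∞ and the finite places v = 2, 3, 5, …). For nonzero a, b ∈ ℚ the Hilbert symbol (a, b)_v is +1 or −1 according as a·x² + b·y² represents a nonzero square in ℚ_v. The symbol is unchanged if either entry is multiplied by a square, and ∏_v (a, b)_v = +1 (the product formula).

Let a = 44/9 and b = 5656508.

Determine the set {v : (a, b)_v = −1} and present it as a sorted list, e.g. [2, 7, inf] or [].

(a, b) ≡ (11, 11687) mod (ℚ^×)²; places V = {2, 3, 11, 13, 29, 31, ∞}.
(a,b)_2: α=2, β=2; u≡3, v≡7 (mod 8); ε(u)ε(v)=1·1, αω(v)=2·0, βω(u)=2·1; sum ≡ 1  ⇒  -1.
(a,b)_11: α=1, u≡9; β=2, v≡9 (mod 11); (9|11)=+1, (9|11)=+1; sign (−1)^0·+1^2·+1^1 = +1.
(a,b)_13: α=0, u≡2; β=1, v≡6 (mod 13); (2|13)=-1, (6|13)=-1; sign (−1)^0·-1^1·-1^0 = -1.
(a,b)_3: α=-2, u≡2; β=0, v≡2 (mod 3); (2|3)=-1, (2|3)=-1; sign (−1)^0·-1^0·-1^-2 = +1.
(a,b)_31: α=0, u≡29; β=1, v≡2 (mod 31); (29|31)=-1, (2|31)=+1; sign (−1)^0·-1^1·+1^0 = -1.
(a,b)_29: α=0, u≡21; β=1, v≡27 (mod 29); (21|29)=-1, (27|29)=-1; sign (−1)^0·-1^1·-1^0 = -1.
(a,b)_∞: sgn(11)=+, sgn(11687)=+, so +1.
Ram(11, 11687) = {2, 13, 29, 31}; no ℚ_2-point on the conic.

[2, 13, 29, 31]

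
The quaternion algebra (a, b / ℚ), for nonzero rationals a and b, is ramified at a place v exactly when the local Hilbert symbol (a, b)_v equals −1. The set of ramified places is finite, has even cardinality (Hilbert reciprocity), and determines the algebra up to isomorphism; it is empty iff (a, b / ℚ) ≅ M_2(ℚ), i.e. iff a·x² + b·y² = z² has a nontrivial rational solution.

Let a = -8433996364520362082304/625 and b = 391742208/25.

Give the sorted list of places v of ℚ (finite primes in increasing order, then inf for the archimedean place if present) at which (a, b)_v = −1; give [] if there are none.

[11, 41]

(a, b) ≡ (-30914, 170027) mod (ℚ^×)²; places V = {2, 3, 5, 11, 13, 29, 41, ∞}.
(a,b)_3: α=2, u≡1; β=2, v≡2 (mod 3); (1|3)=+1, (2|3)=-1; sign (−1)^0·+1^2·-1^2 = +1.
(a,b)_13: α=3, u≡3; β=1, v≡10 (mod 13); (3|13)=+1, (10|13)=+1; sign (−1)^0·+1^1·+1^3 = +1.
(a,b)_11: α=2, u≡6; β=1, v≡7 (mod 11); (6|11)=-1, (7|11)=-1; sign (−1)^0·-1^1·-1^2 = -1.
(a,b)_2: α=21, β=8; u≡7, v≡3 (mod 8); ε(u)ε(v)=1·1, αω(v)=21·1, βω(u)=8·0; sum ≡ 0  ⇒  +1.
(a,b)_∞: sgn(-30914)=−, sgn(170027)=+, so +1.
(a,b)_29: α=3, u≡22; β=1, v≡20 (mod 29); (22|29)=+1, (20|29)=+1; sign (−1)^0·+1^1·+1^3 = +1.
(a,b)_5: α=-4, u≡1; β=-2, v≡3 (mod 5); (1|5)=+1, (3|5)=-1; sign (−1)^0·+1^-2·-1^-4 = +1.
(a,b)_41: α=3, u≡31; β=1, v≡38 (mod 41); (31|41)=+1, (38|41)=-1; sign (−1)^0·+1^1·-1^3 = -1.
|Ram(-30914, 170027)| = 2, even; anisotropic at {11, 41}.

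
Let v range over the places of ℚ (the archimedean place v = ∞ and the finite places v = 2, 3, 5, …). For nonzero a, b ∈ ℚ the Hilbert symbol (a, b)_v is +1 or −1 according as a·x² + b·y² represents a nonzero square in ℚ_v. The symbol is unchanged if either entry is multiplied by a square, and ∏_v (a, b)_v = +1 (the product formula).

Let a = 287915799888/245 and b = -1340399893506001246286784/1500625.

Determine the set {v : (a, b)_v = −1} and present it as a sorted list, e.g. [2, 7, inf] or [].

[23, 31]

(a, b) ≡ (2185, -31) mod (ℚ^×)²; places V = {2, 3, 5, 7, 13, 19, 23, 31, ∞}.
(a,b)_3: α=4, u≡1; β=4, v≡2 (mod 3); (1|3)=+1, (2|3)=-1; sign (−1)^0·+1^4·-1^4 = +1.
(a,b)_19: α=1, u≡17; β=2, v≡16 (mod 19); (17|19)=+1, (16|19)=+1; sign (−1)^0·+1^2·+1^1 = +1.
(a,b)_5: α=-1, u≡2; β=-4, v≡1 (mod 5); (2|5)=-1, (1|5)=+1; sign (−1)^0·-1^-4·+1^-1 = +1.
(a,b)_7: α=-2, u≡2; β=-4, v≡2 (mod 7); (2|7)=+1, (2|7)=+1; sign (−1)^0·+1^-4·+1^-2 = +1.
(a,b)_23: α=3, u≡3; β=6, v≡17 (mod 23); (3|23)=+1, (17|23)=-1; sign (−1)^0·+1^6·-1^3 = -1.
(a,b)_∞: sgn(2185)=+, sgn(-31)=−, so +1.
(a,b)_2: α=4, β=6; u≡1, v≡1 (mod 8); ε(u)ε(v)=0·0, αω(v)=4·0, βω(u)=6·0; sum ≡ 0  ⇒  +1.
(a,b)_31: α=2, u≡12; β=5, v≡24 (mod 31); (12|31)=-1, (24|31)=-1; sign (−1)^0·-1^5·-1^2 = -1.
(a,b)_13: α=0, u≡12; β=2, v≡8 (mod 13); (12|13)=+1, (8|13)=-1; sign (−1)^0·+1^2·-1^0 = +1.
Ram(2185, -31) = {23, 31}; no ℚ_23-point on the conic.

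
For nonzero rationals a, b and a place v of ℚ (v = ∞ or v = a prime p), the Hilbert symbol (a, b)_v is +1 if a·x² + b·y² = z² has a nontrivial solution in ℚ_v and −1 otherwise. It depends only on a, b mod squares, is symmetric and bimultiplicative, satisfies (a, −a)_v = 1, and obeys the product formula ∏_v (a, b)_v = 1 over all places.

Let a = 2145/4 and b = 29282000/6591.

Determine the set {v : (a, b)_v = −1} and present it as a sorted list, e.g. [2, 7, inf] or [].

Mod squares: a ≡ 2145, b ≡ 195. Check v ∈ {∞, 2, 3, 5, 11, 13}.
v=2: v_2(a)=-2, v_2(b)=4; units ≡ 1, 3 (mod 8); ε·ε+αω+βω = 0·1+-2·1+4·0 ≡ 0  ⇒  (a,b)_2 = +1.
v=∞: 2145 > 0 and 195 > 0  ⇒  (a,b)_∞ = +1.
v=3: a=3^1·(≡1), b=3^-1·(≡2) mod 3; (1|3)=+1, (2|3)=-1; (−1)^{1·-1·1}·(+1)^-1·(-1)^1 = +1.
v=13: a=13^1·(≡12), b=13^-3·(≡11) mod 13; (12|13)=+1, (11|13)=-1; (−1)^{1·-3·6}·(+1)^-3·(-1)^1 = -1.
v=5: a=5^1·(≡1), b=5^3·(≡1) mod 5; (1|5)=+1, (1|5)=+1; (−1)^{1·3·2}·(+1)^3·(+1)^1 = +1.
v=11: a=11^1·(≡2), b=11^4·(≡10) mod 11; (2|11)=-1, (10|11)=-1; (−1)^{1·4·5}·(-1)^4·(-1)^1 = -1.
Ram(2145, 195) = {11, 13}; no ℚ_11-point on the conic.

[11, 13]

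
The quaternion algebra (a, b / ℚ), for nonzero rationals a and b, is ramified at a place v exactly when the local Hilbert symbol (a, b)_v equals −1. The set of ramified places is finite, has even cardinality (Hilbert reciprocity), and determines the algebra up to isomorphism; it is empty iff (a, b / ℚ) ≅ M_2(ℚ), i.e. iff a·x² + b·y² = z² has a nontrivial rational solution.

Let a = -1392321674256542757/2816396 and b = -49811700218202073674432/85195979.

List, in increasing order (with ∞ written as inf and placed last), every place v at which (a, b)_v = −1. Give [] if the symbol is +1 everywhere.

[11, 13, 31, inf]

Mod squares: a ≡ -527527, b ≡ -1744897. Check v ∈ {∞, 2, 3, 7, 11, 13, 17, 23, 31, 43}.
v=7: a=7^3·(≡4), b=7^3·(≡6) mod 7; (4|7)=+1, (6|7)=-1; (−1)^{3·3·3}·(+1)^3·(-1)^3 = +1.
v=43: a=43^2·(≡31), b=43^3·(≡4) mod 43; (31|43)=+1, (4|43)=+1; (−1)^{2·3·21}·(+1)^3·(+1)^2 = +1.
v=17: a=17^3·(≡7), b=17^3·(≡10) mod 17; (7|17)=-1, (10|17)=-1; (−1)^{3·3·8}·(-1)^3·(-1)^3 = +1.
v=31: a=31^1·(≡7), b=31^1·(≡2) mod 31; (7|31)=+1, (2|31)=+1; (−1)^{1·1·15}·(+1)^1·(+1)^1 = -1.
v=3: a=3^8·(≡2), b=3^8·(≡2) mod 3; (2|3)=-1, (2|3)=-1; (−1)^{8·8·1}·(-1)^8·(-1)^8 = +1.
v=23: a=23^-2·(≡2), b=23^-2·(≡7) mod 23; (2|23)=+1, (7|23)=-1; (−1)^{-2·-2·11}·(+1)^-2·(-1)^-2 = +1.
v=11: a=11^-3·(≡5), b=11^-5·(≡3) mod 11; (5|11)=+1, (3|11)=+1; (−1)^{-3·-5·5}·(+1)^-5·(+1)^-3 = -1.
v=13: a=13^3·(≡7), b=13^4·(≡11) mod 13; (7|13)=-1, (11|13)=-1; (−1)^{3·4·6}·(-1)^4·(-1)^3 = -1.
v=2: v_2(a)=-2, v_2(b)=6; units ≡ 1, 7 (mod 8); ε·ε+αω+βω = 0·1+-2·0+6·0 ≡ 0  ⇒  (a,b)_2 = +1.
v=∞: -527527 < 0 and -1744897 < 0  ⇒  (a,b)_∞ = -1.
|Ram(-527527, -1744897)| = 4, even; anisotropic at {11, 13, 31, ∞}.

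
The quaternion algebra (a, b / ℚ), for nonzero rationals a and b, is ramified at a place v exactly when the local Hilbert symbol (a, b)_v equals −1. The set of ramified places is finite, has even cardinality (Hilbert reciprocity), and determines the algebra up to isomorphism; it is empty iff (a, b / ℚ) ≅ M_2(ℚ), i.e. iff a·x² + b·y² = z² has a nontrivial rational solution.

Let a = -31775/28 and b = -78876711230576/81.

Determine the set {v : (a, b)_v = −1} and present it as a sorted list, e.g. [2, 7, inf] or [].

Mod squares: a ≡ -8897, b ≡ -1271. Check v ∈ {∞, 2, 3, 5, 7, 31, 41}.
v=31: a=31^1·(≡11), b=31^3·(≡15) mod 31; (11|31)=-1, (15|31)=-1; (−1)^{1·3·15}·(-1)^3·(-1)^1 = -1.
v=∞: -8897 < 0 and -1271 < 0  ⇒  (a,b)_∞ = -1.
v=7: a=7^-1·(≡3), b=7^4·(≡3) mod 7; (3|7)=-1, (3|7)=-1; (−1)^{-1·4·3}·(-1)^4·(-1)^-1 = -1.
v=2: v_2(a)=-2, v_2(b)=4; units ≡ 7, 1 (mod 8); ε·ε+αω+βω = 1·0+-2·0+4·0 ≡ 0  ⇒  (a,b)_2 = +1.
v=3: a=3^0·(≡1), b=3^-4·(≡1) mod 3; (1|3)=+1, (1|3)=+1; (−1)^{0·-4·1}·(+1)^-4·(+1)^0 = +1.
v=41: a=41^1·(≡6), b=41^3·(≡16) mod 41; (6|41)=-1, (16|41)=+1; (−1)^{1·3·20}·(-1)^3·(+1)^1 = -1.
v=5: a=5^2·(≡3), b=5^0·(≡4) mod 5; (3|5)=-1, (4|5)=+1; (−1)^{2·0·2}·(-1)^0·(+1)^2 = +1.
(-8897, -1271 / ℚ) ramifies at {7, 31, 41, ∞}: a division algebra.

[7, 31, 41, inf]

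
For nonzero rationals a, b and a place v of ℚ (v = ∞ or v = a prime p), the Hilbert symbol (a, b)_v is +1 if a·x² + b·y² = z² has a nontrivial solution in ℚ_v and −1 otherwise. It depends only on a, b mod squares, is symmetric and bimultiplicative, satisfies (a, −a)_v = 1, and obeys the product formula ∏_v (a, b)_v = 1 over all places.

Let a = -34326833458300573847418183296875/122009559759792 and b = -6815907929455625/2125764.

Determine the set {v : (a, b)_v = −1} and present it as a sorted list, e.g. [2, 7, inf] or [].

Mod squares: a ≡ -273, b ≡ -1001. Check v ∈ {∞, 2, 3, 5, 7, 11, 13, 31, 37, 41}.
v=3: a=3^-27·(≡2), b=3^-12·(≡1) mod 3; (2|3)=-1, (1|3)=+1; (−1)^{-27·-12·1}·(-1)^-12·(+1)^-27 = +1.
v=∞: -273 < 0 and -1001 < 0  ⇒  (a,b)_∞ = -1.
v=2: v_2(a)=-4, v_2(b)=-2; units ≡ 7, 7 (mod 8); ε·ε+αω+βω = 1·1+-4·0+-2·0 ≡ 1  ⇒  (a,b)_2 = -1.
v=5: a=5^6·(≡2), b=5^4·(≡4) mod 5; (2|5)=-1, (4|5)=+1; (−1)^{6·4·2}·(-1)^4·(+1)^6 = +1.
v=41: a=41^2·(≡7), b=41^0·(≡19) mod 41; (7|41)=-1, (19|41)=-1; (−1)^{2·0·20}·(-1)^0·(-1)^2 = +1.
v=7: a=7^5·(≡6), b=7^3·(≡2) mod 7; (6|7)=-1, (2|7)=+1; (−1)^{5·3·3}·(-1)^3·(+1)^5 = +1.
v=13: a=13^5·(≡7), b=13^3·(≡3) mod 13; (7|13)=-1, (3|13)=+1; (−1)^{5·3·6}·(-1)^3·(+1)^5 = -1.
v=31: a=31^4·(≡15), b=31^2·(≡30) mod 31; (15|31)=-1, (30|31)=-1; (−1)^{4·2·15}·(-1)^2·(-1)^4 = +1.
v=11: a=11^2·(≡7), b=11^1·(≡8) mod 11; (7|11)=-1, (8|11)=-1; (−1)^{2·1·5}·(-1)^1·(-1)^2 = -1.
v=37: a=37^4·(≡18), b=37^2·(≡31) mod 37; (18|37)=-1, (31|37)=-1; (−1)^{4·2·18}·(-1)^2·(-1)^4 = +1.
Ram(-273, -1001) = {2, 11, 13, ∞}; no ℚ_2-point on the conic.

[2, 11, 13, inf]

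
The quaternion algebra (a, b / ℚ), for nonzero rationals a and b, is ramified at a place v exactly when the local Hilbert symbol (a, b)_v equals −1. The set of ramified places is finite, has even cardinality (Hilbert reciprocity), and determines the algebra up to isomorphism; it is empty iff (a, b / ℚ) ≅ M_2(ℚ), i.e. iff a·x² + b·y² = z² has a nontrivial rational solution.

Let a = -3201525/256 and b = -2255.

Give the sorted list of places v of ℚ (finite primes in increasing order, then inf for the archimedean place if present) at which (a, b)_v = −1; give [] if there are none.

[17, inf]

Mod squares: a ≡ -1581, b ≡ -2255. Check v ∈ {∞, 2, 3, 5, 11, 17, 31, 41}.
v=11: a=11^0·(≡1), b=11^1·(≡4) mod 11; (1|11)=+1, (4|11)=+1; (−1)^{0·1·5}·(+1)^1·(+1)^0 = +1.
v=17: a=17^1·(≡1), b=17^0·(≡6) mod 17; (1|17)=+1, (6|17)=-1; (−1)^{1·0·8}·(+1)^0·(-1)^1 = -1.
v=41: a=41^0·(≡37), b=41^1·(≡27) mod 41; (37|41)=+1, (27|41)=-1; (−1)^{0·1·20}·(+1)^1·(-1)^0 = +1.
v=3: a=3^5·(≡1), b=3^0·(≡1) mod 3; (1|3)=+1, (1|3)=+1; (−1)^{5·0·1}·(+1)^0·(+1)^5 = +1.
v=5: a=5^2·(≡4), b=5^1·(≡4) mod 5; (4|5)=+1, (4|5)=+1; (−1)^{2·1·2}·(+1)^1·(+1)^2 = +1.
v=2: v_2(a)=-8, v_2(b)=0; units ≡ 3, 1 (mod 8); ε·ε+αω+βω = 1·0+-8·0+0·1 ≡ 0  ⇒  (a,b)_2 = +1.
v=∞: -1581 < 0 and -2255 < 0  ⇒  (a,b)_∞ = -1.
v=31: a=31^1·(≡6), b=31^0·(≡8) mod 31; (6|31)=-1, (8|31)=+1; (−1)^{1·0·15}·(-1)^0·(+1)^1 = +1.
(-1581, -2255 / ℚ) ramifies at {17, ∞}: a division algebra.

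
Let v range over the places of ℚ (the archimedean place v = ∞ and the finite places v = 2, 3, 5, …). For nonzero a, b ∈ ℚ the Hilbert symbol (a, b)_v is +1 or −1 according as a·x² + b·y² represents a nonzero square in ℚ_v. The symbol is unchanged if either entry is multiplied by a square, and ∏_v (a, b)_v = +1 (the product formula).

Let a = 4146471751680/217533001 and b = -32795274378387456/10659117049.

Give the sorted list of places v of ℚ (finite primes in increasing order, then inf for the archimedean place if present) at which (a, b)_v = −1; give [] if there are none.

[2, 13]

(a, b) ≡ (5, -26) mod (ℚ^×)²; places V = {2, 3, 5, 7, 13, 17, 31, 43, ∞}.
(a,b)_3: α=6, u≡2; β=8, v≡1 (mod 3); (2|3)=-1, (1|3)=+1; sign (−1)^0·-1^8·+1^6 = +1.
(a,b)_13: α=0, u≡5; β=3, v≡6 (mod 13); (5|13)=-1, (6|13)=-1; sign (−1)^0·-1^3·-1^0 = -1.
(a,b)_5: α=1, u≡1; β=0, v≡1 (mod 5); (1|5)=+1, (1|5)=+1; sign (−1)^0·+1^0·+1^1 = +1.
(a,b)_∞: sgn(5)=+, sgn(-26)=−, so +1.
(a,b)_17: α=2, u≡6; β=2, v≡16 (mod 17); (6|17)=-1, (16|17)=+1; sign (−1)^0·-1^2·+1^2 = +1.
(a,b)_2: α=12, β=13; u≡5, v≡3 (mod 8); ε(u)ε(v)=0·1, αω(v)=12·1, βω(u)=13·1; sum ≡ 1  ⇒  -1.
(a,b)_31: α=2, u≡9; β=2, v≡1 (mod 31); (9|31)=+1, (1|31)=+1; sign (−1)^0·+1^2·+1^2 = +1.
(a,b)_7: α=-6, u≡6; β=-8, v≡2 (mod 7); (6|7)=-1, (2|7)=+1; sign (−1)^0·-1^-8·+1^-6 = +1.
(a,b)_43: α=-2, u≡20; β=-2, v≡38 (mod 43); (20|43)=-1, (38|43)=+1; sign (−1)^0·-1^-2·+1^-2 = +1.
(5, -26 / ℚ) ramifies at {2, 13}: a division algebra.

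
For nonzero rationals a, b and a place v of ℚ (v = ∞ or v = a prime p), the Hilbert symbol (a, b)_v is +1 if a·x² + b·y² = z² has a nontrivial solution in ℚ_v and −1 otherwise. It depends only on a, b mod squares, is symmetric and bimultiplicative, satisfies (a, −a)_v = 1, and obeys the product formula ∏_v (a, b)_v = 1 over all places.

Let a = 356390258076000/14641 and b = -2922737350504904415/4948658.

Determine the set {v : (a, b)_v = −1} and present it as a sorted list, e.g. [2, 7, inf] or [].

(a, b) ≡ (342551190, -207230) mod (ℚ^×)²; places V = {2, 3, 5, 7, 11, 13, 17, 19, 23, 29, 53, ∞}.
(a,b)_13: α=0, u≡6; β=-2, v≡4 (mod 13); (6|13)=-1, (4|13)=+1; sign (−1)^0·-1^-2·+1^0 = +1.
(a,b)_23: α=1, u≡9; β=1, v≡12 (mod 23); (9|23)=+1, (12|23)=+1; sign (−1)^1·+1^1·+1^1 = -1.
(a,b)_11: α=-4, u≡5; β=-4, v≡7 (mod 11); (5|11)=+1, (7|11)=-1; sign (−1)^0·+1^-4·-1^-4 = +1.
(a,b)_2: α=5, β=-1; u≡3, v≡1 (mod 8); ε(u)ε(v)=1·0, αω(v)=5·0, βω(u)=-1·1; sum ≡ 1  ⇒  -1.
(a,b)_3: α=3, u≡1; β=8, v≡1 (mod 3); (1|3)=+1, (1|3)=+1; sign (−1)^0·+1^8·+1^3 = +1.
(a,b)_19: α=1, u≡6; β=2, v≡12 (mod 19); (6|19)=+1, (12|19)=-1; sign (−1)^0·+1^2·-1^1 = -1.
(a,b)_∞: sgn(342551190)=+, sgn(-207230)=−, so +1.
(a,b)_53: α=1, u≡30; β=1, v≡18 (mod 53); (30|53)=-1, (18|53)=-1; sign (−1)^0·-1^1·-1^1 = +1.
(a,b)_7: α=0, u≡2; β=2, v≡5 (mod 7); (2|7)=+1, (5|7)=-1; sign (−1)^0·+1^2·-1^0 = +1.
(a,b)_29: α=1, u≡4; β=2, v≡25 (mod 29); (4|29)=+1, (25|29)=+1; sign (−1)^0·+1^2·+1^1 = +1.
(a,b)_5: α=3, u≡3; β=1, v≡4 (mod 5); (3|5)=-1, (4|5)=+1; sign (−1)^0·-1^1·+1^3 = -1.
(a,b)_17: α=3, u≡13; β=3, v≡4 (mod 17); (13|17)=+1, (4|17)=+1; sign (−1)^0·+1^3·+1^3 = +1.
|Ram(342551190, -207230)| = 4, even; anisotropic at {2, 5, 19, 23}.

[2, 5, 19, 23]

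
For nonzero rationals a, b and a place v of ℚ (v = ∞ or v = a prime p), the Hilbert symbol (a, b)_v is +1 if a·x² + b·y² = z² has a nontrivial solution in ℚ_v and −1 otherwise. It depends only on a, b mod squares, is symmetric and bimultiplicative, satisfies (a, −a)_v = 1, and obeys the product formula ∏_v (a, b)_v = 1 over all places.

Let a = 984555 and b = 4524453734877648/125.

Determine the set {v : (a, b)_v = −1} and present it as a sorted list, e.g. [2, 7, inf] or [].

[3, 5, 11, 17]

Mod squares: a ≡ 12155, b ≡ 36465. Check v ∈ {∞, 2, 3, 5, 11, 13, 17}.
v=5: a=5^1·(≡1), b=5^-3·(≡3) mod 5; (1|5)=+1, (3|5)=-1; (−1)^{1·-3·2}·(+1)^-3·(-1)^1 = -1.
v=11: a=11^1·(≡9), b=11^3·(≡5) mod 11; (9|11)=+1, (5|11)=+1; (−1)^{1·3·5}·(+1)^3·(+1)^1 = -1.
v=13: a=13^1·(≡10), b=13^3·(≡3) mod 13; (10|13)=+1, (3|13)=+1; (−1)^{1·3·6}·(+1)^3·(+1)^1 = +1.
v=17: a=17^1·(≡13), b=17^3·(≡10) mod 17; (13|17)=+1, (10|17)=-1; (−1)^{1·3·8}·(+1)^3·(-1)^1 = -1.
v=∞: 12155 > 0 and 36465 > 0  ⇒  (a,b)_∞ = +1.
v=3: a=3^4·(≡2), b=3^9·(≡2) mod 3; (2|3)=-1, (2|3)=-1; (−1)^{4·9·1}·(-1)^9·(-1)^4 = -1.
v=2: v_2(a)=0, v_2(b)=4; units ≡ 3, 1 (mod 8); ε·ε+αω+βω = 1·0+0·0+4·1 ≡ 0  ⇒  (a,b)_2 = +1.
(12155, 36465 / ℚ) ramifies at {3, 5, 11, 17}: a division algebra.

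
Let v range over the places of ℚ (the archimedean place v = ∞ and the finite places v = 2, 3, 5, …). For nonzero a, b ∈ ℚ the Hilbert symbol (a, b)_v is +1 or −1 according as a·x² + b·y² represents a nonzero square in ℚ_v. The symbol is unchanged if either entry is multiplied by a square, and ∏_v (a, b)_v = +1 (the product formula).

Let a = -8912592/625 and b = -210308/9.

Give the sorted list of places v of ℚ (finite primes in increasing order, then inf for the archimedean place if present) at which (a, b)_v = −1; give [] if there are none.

Mod squares: a ≡ -13, b ≡ -1073. Check v ∈ {∞, 2, 3, 5, 7, 13, 23, 29, 37}.
v=5: a=5^-4·(≡3), b=5^0·(≡3) mod 5; (3|5)=-1, (3|5)=-1; (−1)^{-4·0·2}·(-1)^0·(-1)^-4 = +1.
v=29: a=29^0·(≡24), b=29^1·(≡3) mod 29; (24|29)=+1, (3|29)=-1; (−1)^{0·1·14}·(+1)^1·(-1)^0 = +1.
v=7: a=7^0·(≡2), b=7^2·(≡3) mod 7; (2|7)=+1, (3|7)=-1; (−1)^{0·2·3}·(+1)^2·(-1)^0 = +1.
v=37: a=37^0·(≡8), b=37^1·(≡18) mod 37; (8|37)=-1, (18|37)=-1; (−1)^{0·1·18}·(-1)^1·(-1)^0 = -1.
v=23: a=23^2·(≡20), b=23^0·(≡3) mod 23; (20|23)=-1, (3|23)=+1; (−1)^{2·0·11}·(-1)^0·(+1)^2 = +1.
v=13: a=13^1·(≡10), b=13^0·(≡5) mod 13; (10|13)=+1, (5|13)=-1; (−1)^{1·0·6}·(+1)^0·(-1)^1 = -1.
v=2: v_2(a)=4, v_2(b)=2; units ≡ 3, 7 (mod 8); ε·ε+αω+βω = 1·1+4·0+2·1 ≡ 1  ⇒  (a,b)_2 = -1.
v=∞: -13 < 0 and -1073 < 0  ⇒  (a,b)_∞ = -1.
v=3: a=3^4·(≡2), b=3^-2·(≡1) mod 3; (2|3)=-1, (1|3)=+1; (−1)^{4·-2·1}·(-1)^-2·(+1)^4 = +1.
(-13, -1073 / ℚ) ramifies at {2, 13, 37, ∞}: a division algebra.

[2, 13, 37, inf]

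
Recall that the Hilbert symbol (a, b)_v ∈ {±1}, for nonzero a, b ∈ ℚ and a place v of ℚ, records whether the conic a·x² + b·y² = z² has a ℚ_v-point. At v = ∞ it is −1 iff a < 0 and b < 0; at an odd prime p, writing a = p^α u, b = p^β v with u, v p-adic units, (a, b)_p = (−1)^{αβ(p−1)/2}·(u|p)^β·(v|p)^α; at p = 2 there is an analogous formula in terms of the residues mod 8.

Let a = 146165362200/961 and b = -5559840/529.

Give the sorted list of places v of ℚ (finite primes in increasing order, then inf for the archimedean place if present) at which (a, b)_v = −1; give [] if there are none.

Mod squares: a ≡ 22, b ≡ -4290. Check v ∈ {∞, 2, 3, 5, 11, 13, 19, 23, 31}.
v=13: a=13^2·(≡12), b=13^1·(≡8) mod 13; (12|13)=+1, (8|13)=-1; (−1)^{2·1·6}·(+1)^1·(-1)^2 = +1.
v=3: a=3^2·(≡1), b=3^5·(≡1) mod 3; (1|3)=+1, (1|3)=+1; (−1)^{2·5·1}·(+1)^5·(+1)^2 = +1.
v=∞: 22 > 0 and -4290 < 0  ⇒  (a,b)_∞ = +1.
v=11: a=11^3·(≡8), b=11^1·(≡10) mod 11; (8|11)=-1, (10|11)=-1; (−1)^{3·1·5}·(-1)^1·(-1)^3 = -1.
v=23: a=23^0·(≡10), b=23^-2·(≡19) mod 23; (10|23)=-1, (19|23)=-1; (−1)^{0·-2·11}·(-1)^-2·(-1)^0 = +1.
v=31: a=31^-2·(≡27), b=31^0·(≡5) mod 31; (27|31)=-1, (5|31)=+1; (−1)^{-2·0·15}·(-1)^0·(+1)^-2 = +1.
v=5: a=5^2·(≡3), b=5^1·(≡3) mod 5; (3|5)=-1, (3|5)=-1; (−1)^{2·1·2}·(-1)^1·(-1)^2 = -1.
v=2: v_2(a)=3, v_2(b)=5; units ≡ 3, 7 (mod 8); ε·ε+αω+βω = 1·1+3·0+5·1 ≡ 0  ⇒  (a,b)_2 = +1.
v=19: a=19^2·(≡13), b=19^0·(≡1) mod 19; (13|19)=-1, (1|19)=+1; (−1)^{2·0·9}·(-1)^0·(+1)^2 = +1.
Ram(22, -4290) = {5, 11}; no ℚ_5-point on the conic.

[5, 11]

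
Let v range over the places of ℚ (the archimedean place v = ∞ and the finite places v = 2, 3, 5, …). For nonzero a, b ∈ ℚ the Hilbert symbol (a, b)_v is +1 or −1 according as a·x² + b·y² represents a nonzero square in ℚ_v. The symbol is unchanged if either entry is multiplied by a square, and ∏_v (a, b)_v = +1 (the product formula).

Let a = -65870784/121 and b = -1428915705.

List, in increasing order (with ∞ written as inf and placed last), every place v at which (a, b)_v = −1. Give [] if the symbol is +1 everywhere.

[17, inf]

Mod squares: a ≡ -119, b ≡ -105. Check v ∈ {∞, 2, 3, 5, 7, 11, 17, 31}.
v=7: a=7^1·(≡1), b=7^3·(≡3) mod 7; (1|7)=+1, (3|7)=-1; (−1)^{1·3·3}·(+1)^3·(-1)^1 = +1.
v=2: v_2(a)=6, v_2(b)=0; units ≡ 1, 7 (mod 8); ε·ε+αω+βω = 0·1+6·0+0·0 ≡ 0  ⇒  (a,b)_2 = +1.
v=11: a=11^-2·(≡10), b=11^0·(≡3) mod 11; (10|11)=-1, (3|11)=+1; (−1)^{-2·0·5}·(-1)^0·(+1)^-2 = +1.
v=∞: -119 < 0 and -105 < 0  ⇒  (a,b)_∞ = -1.
v=3: a=3^2·(≡1), b=3^1·(≡1) mod 3; (1|3)=+1, (1|3)=+1; (−1)^{2·1·1}·(+1)^1·(+1)^2 = +1.
v=17: a=17^1·(≡12), b=17^2·(≡3) mod 17; (12|17)=-1, (3|17)=-1; (−1)^{1·2·8}·(-1)^2·(-1)^1 = -1.
v=5: a=5^0·(≡1), b=5^1·(≡4) mod 5; (1|5)=+1, (4|5)=+1; (−1)^{0·1·2}·(+1)^1·(+1)^0 = +1.
v=31: a=31^2·(≡1), b=31^2·(≡10) mod 31; (1|31)=+1, (10|31)=+1; (−1)^{2·2·15}·(+1)^2·(+1)^2 = +1.
(-119, -105 / ℚ) ramifies at {17, ∞}: a division algebra.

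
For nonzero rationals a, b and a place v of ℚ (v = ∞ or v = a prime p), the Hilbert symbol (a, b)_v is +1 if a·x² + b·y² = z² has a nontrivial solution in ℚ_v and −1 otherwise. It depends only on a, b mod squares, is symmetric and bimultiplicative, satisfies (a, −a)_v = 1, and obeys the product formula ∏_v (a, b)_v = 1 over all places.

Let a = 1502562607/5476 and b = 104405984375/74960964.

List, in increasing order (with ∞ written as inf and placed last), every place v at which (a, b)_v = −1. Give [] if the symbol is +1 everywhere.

[2, 23]

(a, b) ≡ (7, 23) mod (ℚ^×)²; places V = {2, 3, 5, 7, 11, 13, 23, 37, ∞}.
(a,b)_23: α=2, u≡22; β=1, v≡8 (mod 23); (22|23)=-1, (8|23)=+1; sign (−1)^0·-1^1·+1^2 = -1.
(a,b)_5: α=0, u≡2; β=6, v≡2 (mod 5); (2|5)=-1, (2|5)=-1; sign (−1)^0·-1^6·-1^0 = +1.
(a,b)_13: α=2, u≡7; β=-2, v≡12 (mod 13); (7|13)=-1, (12|13)=+1; sign (−1)^0·-1^-2·+1^2 = +1.
(a,b)_2: α=-2, β=-2; u≡7, v≡7 (mod 8); ε(u)ε(v)=1·1, αω(v)=-2·0, βω(u)=-2·0; sum ≡ 1  ⇒  -1.
(a,b)_3: α=0, u≡1; β=-4, v≡2 (mod 3); (1|3)=+1, (2|3)=-1; sign (−1)^0·+1^-4·-1^0 = +1.
(a,b)_7: α=5, u≡2; β=4, v≡4 (mod 7); (2|7)=+1, (4|7)=+1; sign (−1)^0·+1^4·+1^5 = +1.
(a,b)_37: α=-2, u≡11; β=-2, v≡14 (mod 37); (11|37)=+1, (14|37)=-1; sign (−1)^0·+1^-2·-1^-2 = +1.
(a,b)_11: α=0, u≡2; β=2, v≡4 (mod 11); (2|11)=-1, (4|11)=+1; sign (−1)^0·-1^2·+1^0 = +1.
(a,b)_∞: sgn(7)=+, sgn(23)=+, so +1.
Ram(7, 23) = {2, 23}; no ℚ_2-point on the conic.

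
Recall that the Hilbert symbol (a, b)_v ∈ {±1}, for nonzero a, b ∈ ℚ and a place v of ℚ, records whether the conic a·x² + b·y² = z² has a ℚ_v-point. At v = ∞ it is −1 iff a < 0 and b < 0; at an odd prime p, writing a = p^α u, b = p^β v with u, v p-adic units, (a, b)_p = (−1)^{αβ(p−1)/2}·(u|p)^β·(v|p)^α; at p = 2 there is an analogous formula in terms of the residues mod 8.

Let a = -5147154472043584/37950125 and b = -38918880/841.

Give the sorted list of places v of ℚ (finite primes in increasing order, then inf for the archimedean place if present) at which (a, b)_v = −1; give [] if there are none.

(a, b) ≡ (-5, -30030) mod (ℚ^×)²; places V = {2, 3, 5, 7, 11, 13, 17, 19, 29, 31, ∞}.
(a,b)_17: α=4, u≡5; β=0, v≡13 (mod 17); (5|17)=-1, (13|17)=+1; sign (−1)^0·-1^0·+1^4 = +1.
(a,b)_13: α=2, u≡6; β=1, v≡4 (mod 13); (6|13)=-1, (4|13)=+1; sign (−1)^0·-1^1·+1^2 = -1.
(a,b)_3: α=0, u≡1; β=5, v≡1 (mod 3); (1|3)=+1, (1|3)=+1; sign (−1)^0·+1^5·+1^0 = +1.
(a,b)_11: α=2, u≡8; β=1, v≡3 (mod 11); (8|11)=-1, (3|11)=+1; sign (−1)^0·-1^1·+1^2 = -1.
(a,b)_29: α=-2, u≡23; β=-2, v≡19 (mod 29); (23|29)=+1, (19|29)=-1; sign (−1)^0·+1^-2·-1^-2 = +1.
(a,b)_19: α=-2, u≡3; β=0, v≡11 (mod 19); (3|19)=-1, (11|19)=+1; sign (−1)^0·-1^0·+1^-2 = +1.
(a,b)_31: α=2, u≡30; β=0, v≡2 (mod 31); (30|31)=-1, (2|31)=+1; sign (−1)^0·-1^0·+1^2 = +1.
(a,b)_2: α=6, β=5; u≡3, v≡1 (mod 8); ε(u)ε(v)=1·0, αω(v)=6·0, βω(u)=5·1; sum ≡ 1  ⇒  -1.
(a,b)_5: α=-3, u≡1; β=1, v≡4 (mod 5); (1|5)=+1, (4|5)=+1; sign (−1)^0·+1^1·+1^-3 = +1.
(a,b)_∞: sgn(-5)=−, sgn(-30030)=−, so -1.
(a,b)_7: α=2, u≡4; β=1, v≡1 (mod 7); (4|7)=+1, (1|7)=+1; sign (−1)^0·+1^1·+1^2 = +1.
(-5, -30030 / ℚ) ramifies at {2, 11, 13, ∞}: a division algebra.

[2, 11, 13, inf]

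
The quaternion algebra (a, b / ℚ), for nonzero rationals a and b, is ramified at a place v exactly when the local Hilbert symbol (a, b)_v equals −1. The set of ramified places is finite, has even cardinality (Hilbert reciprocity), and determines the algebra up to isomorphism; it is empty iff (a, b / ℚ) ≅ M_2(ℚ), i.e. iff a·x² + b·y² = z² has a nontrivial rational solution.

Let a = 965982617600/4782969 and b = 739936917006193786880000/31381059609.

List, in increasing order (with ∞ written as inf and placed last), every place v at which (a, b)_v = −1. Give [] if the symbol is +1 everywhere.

(a, b) ≡ (589589, 203) mod (ℚ^×)²; places V = {2, 3, 5, 7, 11, 13, 19, 29, 31, ∞}.
(a,b)_∞: sgn(589589)=+, sgn(203)=+, so +1.
(a,b)_13: α=1, u≡10; β=2, v≡8 (mod 13); (10|13)=+1, (8|13)=-1; sign (−1)^0·+1^2·-1^1 = -1.
(a,b)_29: α=0, u≡15; β=1, v≡16 (mod 29); (15|29)=-1, (16|29)=+1; sign (−1)^0·-1^1·+1^0 = -1.
(a,b)_5: α=2, u≡1; β=4, v≡2 (mod 5); (1|5)=+1, (2|5)=-1; sign (−1)^0·+1^4·-1^2 = +1.
(a,b)_19: α=1, u≡11; β=2, v≡18 (mod 19); (11|19)=+1, (18|19)=-1; sign (−1)^0·+1^2·-1^1 = -1.
(a,b)_3: α=-14, u≡2; β=-22, v≡2 (mod 3); (2|3)=-1, (2|3)=-1; sign (−1)^0·-1^-22·-1^-14 = +1.
(a,b)_7: α=1, u≡5; β=3, v≡1 (mod 7); (5|7)=-1, (1|7)=+1; sign (−1)^1·-1^3·+1^1 = +1.
(a,b)_31: α=1, u≡18; β=2, v≡11 (mod 31); (18|31)=+1, (11|31)=-1; sign (−1)^0·+1^2·-1^1 = -1.
(a,b)_11: α=1, u≡6; β=2, v≡4 (mod 11); (6|11)=-1, (4|11)=+1; sign (−1)^0·-1^2·+1^1 = +1.
(a,b)_2: α=16, β=24; u≡5, v≡3 (mod 8); ε(u)ε(v)=0·1, αω(v)=16·1, βω(u)=24·1; sum ≡ 0  ⇒  +1.
|Ram(589589, 203)| = 4, even; anisotropic at {13, 19, 29, 31}.

[13, 19, 29, 31]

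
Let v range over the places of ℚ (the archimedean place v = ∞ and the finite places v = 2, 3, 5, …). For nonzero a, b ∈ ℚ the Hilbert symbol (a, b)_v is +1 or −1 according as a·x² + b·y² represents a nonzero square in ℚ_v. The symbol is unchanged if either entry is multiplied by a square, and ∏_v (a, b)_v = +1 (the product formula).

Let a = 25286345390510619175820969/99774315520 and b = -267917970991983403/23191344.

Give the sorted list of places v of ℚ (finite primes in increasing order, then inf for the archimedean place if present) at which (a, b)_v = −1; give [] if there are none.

Mod squares: a ≡ 8855, b ≡ -55913. Check v ∈ {∞, 2, 3, 5, 7, 11, 13, 17, 19, 23}.
v=23: a=23^1·(≡20), b=23^1·(≡20) mod 23; (20|23)=-1, (20|23)=-1; (−1)^{1·1·11}·(-1)^1·(-1)^1 = -1.
v=3: a=3^0·(≡2), b=3^-2·(≡1) mod 3; (2|3)=-1, (1|3)=+1; (−1)^{0·-2·1}·(-1)^-2·(+1)^0 = +1.
v=19: a=19^6·(≡9), b=19^4·(≡7) mod 19; (9|19)=+1, (7|19)=+1; (−1)^{6·4·9}·(+1)^4·(+1)^6 = +1.
v=5: a=5^-1·(≡1), b=5^0·(≡3) mod 5; (1|5)=+1, (3|5)=-1; (−1)^{-1·0·2}·(+1)^0·(-1)^-1 = -1.
v=7: a=7^3·(≡3), b=7^2·(≡3) mod 7; (3|7)=-1, (3|7)=-1; (−1)^{3·2·3}·(-1)^2·(-1)^3 = -1.
v=17: a=17^4·(≡9), b=17^3·(≡4) mod 17; (9|17)=+1, (4|17)=+1; (−1)^{4·3·8}·(+1)^3·(+1)^4 = +1.
v=11: a=11^-7·(≡6), b=11^-5·(≡8) mod 11; (6|11)=-1, (8|11)=-1; (−1)^{-7·-5·5}·(-1)^-5·(-1)^-7 = -1.
v=13: a=13^8·(≡2), b=13^5·(≡6) mod 13; (2|13)=-1, (6|13)=-1; (−1)^{8·5·6}·(-1)^5·(-1)^8 = -1.
v=2: v_2(a)=-10, v_2(b)=-4; units ≡ 7, 7 (mod 8); ε·ε+αω+βω = 1·1+-10·0+-4·0 ≡ 1  ⇒  (a,b)_2 = -1.
v=∞: 8855 > 0 and -55913 < 0  ⇒  (a,b)_∞ = +1.
|Ram(8855, -55913)| = 6, even; anisotropic at {2, 5, 7, 11, 13, 23}.

[2, 5, 7, 11, 13, 23]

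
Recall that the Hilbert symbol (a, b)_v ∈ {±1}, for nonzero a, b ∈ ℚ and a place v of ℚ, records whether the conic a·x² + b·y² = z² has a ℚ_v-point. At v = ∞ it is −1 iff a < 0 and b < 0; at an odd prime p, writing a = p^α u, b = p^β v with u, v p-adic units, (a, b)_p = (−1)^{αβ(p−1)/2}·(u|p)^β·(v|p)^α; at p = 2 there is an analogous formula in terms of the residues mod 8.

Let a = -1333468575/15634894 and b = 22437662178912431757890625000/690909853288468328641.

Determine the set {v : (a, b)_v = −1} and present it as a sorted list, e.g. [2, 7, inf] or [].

[2, 29]

(a, b) ≡ (-4002, 58) mod (ℚ^×)²; places V = {2, 3, 5, 7, 11, 19, 23, 29, 53, 59, ∞}.
(a,b)_11: α=-2, u≡7; β=0, v≡5 (mod 11); (7|11)=-1, (5|11)=+1; sign (−1)^0·-1^0·+1^-2 = +1.
(a,b)_53: α=-2, u≡30; β=-4, v≡31 (mod 53); (30|53)=-1, (31|53)=-1; sign (−1)^0·-1^-4·-1^-2 = +1.
(a,b)_∞: sgn(-4002)=−, sgn(58)=+, so +1.
(a,b)_29: α=3, u≡6; β=7, v≡14 (mod 29); (6|29)=+1, (14|29)=-1; sign (−1)^0·+1^7·-1^3 = -1.
(a,b)_5: α=2, u≡3; β=10, v≡3 (mod 5); (3|5)=-1, (3|5)=-1; sign (−1)^0·-1^10·-1^2 = +1.
(a,b)_19: α=0, u≡9; β=-4, v≡11 (mod 19); (9|19)=+1, (11|19)=+1; sign (−1)^0·+1^-4·+1^0 = +1.
(a,b)_2: α=-1, β=3; u≡7, v≡5 (mod 8); ε(u)ε(v)=1·0, αω(v)=-1·1, βω(u)=3·0; sum ≡ 1  ⇒  -1.
(a,b)_7: α=0, u≡1; β=-4, v≡4 (mod 7); (1|7)=+1, (4|7)=+1; sign (−1)^0·+1^-4·+1^0 = +1.
(a,b)_59: α=0, u≡33; β=2, v≡10 (mod 59); (33|59)=-1, (10|59)=-1; sign (−1)^0·-1^2·-1^0 = +1.
(a,b)_23: α=-1, u≡22; β=-4, v≡8 (mod 23); (22|23)=-1, (8|23)=+1; sign (−1)^0·-1^-4·+1^-1 = +1.
(a,b)_3: α=7, u≡1; β=14, v≡1 (mod 3); (1|3)=+1, (1|3)=+1; sign (−1)^0·+1^14·+1^7 = +1.
|Ram(-4002, 58)| = 2, even; anisotropic at {2, 29}.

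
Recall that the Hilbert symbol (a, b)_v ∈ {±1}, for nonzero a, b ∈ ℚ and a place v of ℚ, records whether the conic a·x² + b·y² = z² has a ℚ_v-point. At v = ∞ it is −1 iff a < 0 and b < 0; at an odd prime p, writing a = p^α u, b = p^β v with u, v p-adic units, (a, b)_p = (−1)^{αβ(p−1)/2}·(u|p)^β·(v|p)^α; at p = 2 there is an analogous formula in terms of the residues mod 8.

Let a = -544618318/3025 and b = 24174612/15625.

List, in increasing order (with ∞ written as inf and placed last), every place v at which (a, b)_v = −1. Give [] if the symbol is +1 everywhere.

[2, 3, 17, 19]

(a, b) ≡ (-1102, 74613) mod (ℚ^×)²; places V = {2, 3, 5, 7, 11, 17, 19, 29, 37, ∞}.
(a,b)_11: α=-2, u≡3; β=1, v≡7 (mod 11); (3|11)=+1, (7|11)=-1; sign (−1)^0·+1^1·-1^-2 = +1.
(a,b)_2: α=1, β=2; u≡1, v≡5 (mod 8); ε(u)ε(v)=0·0, αω(v)=1·1, βω(u)=2·0; sum ≡ 1  ⇒  -1.
(a,b)_3: α=0, u≡2; β=5, v≡1 (mod 3); (2|3)=-1, (1|3)=+1; sign (−1)^0·-1^5·+1^0 = -1.
(a,b)_19: α=3, u≡14; β=1, v≡10 (mod 19); (14|19)=-1, (10|19)=-1; sign (−1)^1·-1^1·-1^3 = -1.
(a,b)_17: α=0, u≡11; β=1, v≡10 (mod 17); (11|17)=-1, (10|17)=-1; sign (−1)^0·-1^1·-1^0 = -1.
(a,b)_37: α=2, u≡8; β=0, v≡3 (mod 37); (8|37)=-1, (3|37)=+1; sign (−1)^0·-1^0·+1^2 = +1.
(a,b)_29: α=1, u≡9; β=0, v≡13 (mod 29); (9|29)=+1, (13|29)=+1; sign (−1)^0·+1^0·+1^1 = +1.
(a,b)_7: α=0, u≡1; β=1, v≡3 (mod 7); (1|7)=+1, (3|7)=-1; sign (−1)^0·+1^1·-1^0 = +1.
(a,b)_∞: sgn(-1102)=−, sgn(74613)=+, so +1.
(a,b)_5: α=-2, u≡2; β=-6, v≡2 (mod 5); (2|5)=-1, (2|5)=-1; sign (−1)^0·-1^-6·-1^-2 = +1.
(-1102, 74613 / ℚ) ramifies at {2, 3, 17, 19}: a division algebra.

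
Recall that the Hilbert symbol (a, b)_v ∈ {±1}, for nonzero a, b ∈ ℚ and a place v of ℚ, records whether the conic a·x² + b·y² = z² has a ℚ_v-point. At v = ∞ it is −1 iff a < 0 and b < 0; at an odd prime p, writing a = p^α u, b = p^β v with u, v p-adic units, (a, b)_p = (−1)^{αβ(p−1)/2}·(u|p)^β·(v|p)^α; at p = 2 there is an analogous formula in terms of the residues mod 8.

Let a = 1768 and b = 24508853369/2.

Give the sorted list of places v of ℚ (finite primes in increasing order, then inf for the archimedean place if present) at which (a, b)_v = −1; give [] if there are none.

(a, b) ≡ (442, 418) mod (ℚ^×)²; places V = {2, 7, 11, 13, 17, 19, ∞}.
(a,b)_2: α=3, β=-1; u≡5, v≡1 (mod 8); ε(u)ε(v)=0·0, αω(v)=3·0, βω(u)=-1·1; sum ≡ 1  ⇒  -1.
(a,b)_13: α=1, u≡6; β=2, v≡7 (mod 13); (6|13)=-1, (7|13)=-1; sign (−1)^0·-1^2·-1^1 = -1.
(a,b)_17: α=1, u≡2; β=2, v≡7 (mod 17); (2|17)=+1, (7|17)=-1; sign (−1)^0·+1^2·-1^1 = -1.
(a,b)_∞: sgn(442)=+, sgn(418)=+, so +1.
(a,b)_19: α=0, u≡1; β=1, v≡15 (mod 19); (1|19)=+1, (15|19)=-1; sign (−1)^0·+1^1·-1^0 = +1.
(a,b)_7: α=0, u≡4; β=4, v≡6 (mod 7); (4|7)=+1, (6|7)=-1; sign (−1)^0·+1^4·-1^0 = +1.
(a,b)_11: α=0, u≡8; β=1, v≡1 (mod 11); (8|11)=-1, (1|11)=+1; sign (−1)^0·-1^1·+1^0 = -1.
|Ram(442, 418)| = 4, even; anisotropic at {2, 11, 13, 17}.

[2, 11, 13, 17]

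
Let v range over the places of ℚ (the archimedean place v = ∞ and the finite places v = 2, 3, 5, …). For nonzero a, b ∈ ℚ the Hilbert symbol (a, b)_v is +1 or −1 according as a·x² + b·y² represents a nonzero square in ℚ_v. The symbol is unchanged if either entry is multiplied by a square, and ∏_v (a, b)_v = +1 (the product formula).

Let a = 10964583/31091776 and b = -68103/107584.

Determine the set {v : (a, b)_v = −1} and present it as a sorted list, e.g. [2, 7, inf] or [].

[7, 47]

Mod squares: a ≡ 47, b ≡ -7567. Check v ∈ {∞, 2, 3, 7, 17, 23, 41, 47}.
v=3: a=3^2·(≡2), b=3^2·(≡2) mod 3; (2|3)=-1, (2|3)=-1; (−1)^{2·2·1}·(-1)^2·(-1)^2 = +1.
v=23: a=23^2·(≡12), b=23^1·(≡4) mod 23; (12|23)=+1, (4|23)=+1; (−1)^{2·1·11}·(+1)^1·(+1)^2 = +1.
v=7: a=7^2·(≡6), b=7^1·(≡1) mod 7; (6|7)=-1, (1|7)=+1; (−1)^{2·1·3}·(-1)^1·(+1)^2 = -1.
v=17: a=17^-2·(≡1), b=17^0·(≡2) mod 17; (1|17)=+1, (2|17)=+1; (−1)^{-2·0·8}·(+1)^0·(+1)^-2 = +1.
v=2: v_2(a)=-6, v_2(b)=-6; units ≡ 7, 1 (mod 8); ε·ε+αω+βω = 1·0+-6·0+-6·0 ≡ 0  ⇒  (a,b)_2 = +1.
v=47: a=47^1·(≡4), b=47^1·(≡8) mod 47; (4|47)=+1, (8|47)=+1; (−1)^{1·1·23}·(+1)^1·(+1)^1 = -1.
v=∞: 47 > 0 and -7567 < 0  ⇒  (a,b)_∞ = +1.
v=41: a=41^-2·(≡7), b=41^-2·(≡32) mod 41; (7|41)=-1, (32|41)=+1; (−1)^{-2·-2·20}·(-1)^-2·(+1)^-2 = +1.
|Ram(47, -7567)| = 2, even; anisotropic at {7, 47}.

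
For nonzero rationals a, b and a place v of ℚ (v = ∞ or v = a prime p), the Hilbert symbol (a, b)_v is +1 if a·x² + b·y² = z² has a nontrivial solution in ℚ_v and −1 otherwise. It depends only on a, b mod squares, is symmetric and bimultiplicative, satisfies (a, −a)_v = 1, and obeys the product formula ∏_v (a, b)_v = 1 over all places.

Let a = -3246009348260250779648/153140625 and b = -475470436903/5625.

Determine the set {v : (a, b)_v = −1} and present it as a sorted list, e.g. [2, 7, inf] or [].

(a, b) ≡ (-1247, -7) mod (ℚ^×)²; places V = {2, 3, 5, 7, 11, 19, 29, 43, ∞}.
(a,b)_5: α=-6, u≡2; β=-4, v≡3 (mod 5); (2|5)=-1, (3|5)=-1; sign (−1)^0·-1^-4·-1^-6 = +1.
(a,b)_2: α=18, β=0; u≡1, v≡1 (mod 8); ε(u)ε(v)=0·0, αω(v)=18·0, βω(u)=0·0; sum ≡ 0  ⇒  +1.
(a,b)_43: α=3, u≡23; β=2, v≡25 (mod 43); (23|43)=+1, (25|43)=+1; sign (−1)^0·+1^2·+1^3 = +1.
(a,b)_29: α=3, u≡14; β=2, v≡5 (mod 29); (14|29)=-1, (5|29)=+1; sign (−1)^0·-1^2·+1^3 = +1.
(a,b)_11: α=-2, u≡6; β=2, v≡1 (mod 11); (6|11)=-1, (1|11)=+1; sign (−1)^0·-1^2·+1^-2 = +1.
(a,b)_∞: sgn(-1247)=−, sgn(-7)=−, so -1.
(a,b)_19: α=4, u≡4; β=2, v≡12 (mod 19); (4|19)=+1, (12|19)=-1; sign (−1)^0·+1^2·-1^4 = +1.
(a,b)_3: α=-4, u≡1; β=-2, v≡2 (mod 3); (1|3)=+1, (2|3)=-1; sign (−1)^0·+1^-2·-1^-4 = +1.
(a,b)_7: α=2, u≡5; β=1, v≡5 (mod 7); (5|7)=-1, (5|7)=-1; sign (−1)^0·-1^1·-1^2 = -1.
|Ram(-1247, -7)| = 2, even; anisotropic at {7, ∞}.

[7, inf]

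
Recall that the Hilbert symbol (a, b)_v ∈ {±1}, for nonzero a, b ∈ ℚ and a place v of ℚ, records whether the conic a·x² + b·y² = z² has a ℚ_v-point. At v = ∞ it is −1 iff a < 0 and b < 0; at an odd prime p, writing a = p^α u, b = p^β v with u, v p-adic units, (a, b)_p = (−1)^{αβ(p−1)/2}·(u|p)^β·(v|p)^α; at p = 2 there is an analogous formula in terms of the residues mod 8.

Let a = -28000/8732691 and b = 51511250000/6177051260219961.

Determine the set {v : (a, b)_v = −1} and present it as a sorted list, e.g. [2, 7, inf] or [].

[2, 7]

Mod squares: a ≡ -770, b ≡ 5. Check v ∈ {∞, 2, 3, 5, 7, 11, 29}.
v=11: a=11^-3·(≡10), b=11^-6·(≡1) mod 11; (10|11)=-1, (1|11)=+1; (−1)^{-3·-6·5}·(-1)^-6·(+1)^-3 = +1.
v=29: a=29^0·(≡9), b=29^2·(≡25) mod 29; (9|29)=+1, (25|29)=+1; (−1)^{0·2·14}·(+1)^2·(+1)^0 = +1.
v=∞: -770 < 0 and 5 > 0  ⇒  (a,b)_∞ = +1.
v=3: a=3^-8·(≡1), b=3^-20·(≡2) mod 3; (1|3)=+1, (2|3)=-1; (−1)^{-8·-20·1}·(+1)^-20·(-1)^-8 = +1.
v=2: v_2(a)=5, v_2(b)=4; units ≡ 7, 5 (mod 8); ε·ε+αω+βω = 1·0+5·1+4·0 ≡ 1  ⇒  (a,b)_2 = -1.
v=5: a=5^3·(≡1), b=5^7·(≡4) mod 5; (1|5)=+1, (4|5)=+1; (−1)^{3·7·2}·(+1)^7·(+1)^3 = +1.
v=7: a=7^1·(≡2), b=7^2·(≡5) mod 7; (2|7)=+1, (5|7)=-1; (−1)^{1·2·3}·(+1)^2·(-1)^1 = -1.
|Ram(-770, 5)| = 2, even; anisotropic at {2, 7}.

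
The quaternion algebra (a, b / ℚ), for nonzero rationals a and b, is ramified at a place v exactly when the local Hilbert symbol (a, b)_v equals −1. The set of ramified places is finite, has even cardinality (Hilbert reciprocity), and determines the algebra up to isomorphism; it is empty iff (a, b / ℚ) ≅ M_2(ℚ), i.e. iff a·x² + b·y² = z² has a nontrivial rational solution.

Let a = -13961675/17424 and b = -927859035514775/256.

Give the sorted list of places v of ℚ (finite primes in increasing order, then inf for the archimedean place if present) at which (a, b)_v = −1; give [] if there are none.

Mod squares: a ≡ -1547, b ≡ -119. Check v ∈ {∞, 2, 3, 5, 7, 11, 13, 17, 19}.
v=∞: -1547 < 0 and -119 < 0  ⇒  (a,b)_∞ = -1.
v=13: a=13^1·(≡5), b=13^2·(≡8) mod 13; (5|13)=-1, (8|13)=-1; (−1)^{1·2·6}·(-1)^2·(-1)^1 = -1.
v=7: a=7^1·(≡6), b=7^3·(≡2) mod 7; (6|7)=-1, (2|7)=+1; (−1)^{1·3·3}·(-1)^3·(+1)^1 = +1.
v=19: a=19^2·(≡9), b=19^4·(≡2) mod 19; (9|19)=+1, (2|19)=-1; (−1)^{2·4·9}·(+1)^4·(-1)^2 = +1.
v=17: a=17^1·(≡5), b=17^3·(≡10) mod 17; (5|17)=-1, (10|17)=-1; (−1)^{1·3·8}·(-1)^3·(-1)^1 = +1.
v=3: a=3^-2·(≡1), b=3^0·(≡1) mod 3; (1|3)=+1, (1|3)=+1; (−1)^{-2·0·1}·(+1)^0·(+1)^-2 = +1.
v=2: v_2(a)=-4, v_2(b)=-8; units ≡ 5, 1 (mod 8); ε·ε+αω+βω = 0·0+-4·0+-8·1 ≡ 0  ⇒  (a,b)_2 = +1.
v=5: a=5^2·(≡2), b=5^2·(≡4) mod 5; (2|5)=-1, (4|5)=+1; (−1)^{2·2·2}·(-1)^2·(+1)^2 = +1.
v=11: a=11^-2·(≡9), b=11^0·(≡7) mod 11; (9|11)=+1, (7|11)=-1; (−1)^{-2·0·5}·(+1)^0·(-1)^-2 = +1.
|Ram(-1547, -119)| = 2, even; anisotropic at {13, ∞}.

[13, inf]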